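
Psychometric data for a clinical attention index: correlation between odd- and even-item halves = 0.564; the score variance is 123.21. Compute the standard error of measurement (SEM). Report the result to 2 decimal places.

σ = 123.21^(1/2) = 11.1000
Full-length reliability (Spearman-Brown) = 2(0.564)/(1+0.564) ≈ 0.7212
The standard error of measurement is 11.1000×√(1 − 0.7212) ≈ 11.1000×0.5280 ≈ 5.8607.

5.86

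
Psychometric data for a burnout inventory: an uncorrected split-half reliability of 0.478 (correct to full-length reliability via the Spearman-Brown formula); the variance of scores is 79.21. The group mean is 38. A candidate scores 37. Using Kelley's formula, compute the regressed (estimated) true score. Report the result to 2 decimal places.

Spearman-Brown: r = 2(0.478) / (1 + 0.478) = 0.95600 / 1.47800 ≈ 0.64682
T̂ = 0.64682(37) + 0.35318(38) ≈ 37.35318

37.35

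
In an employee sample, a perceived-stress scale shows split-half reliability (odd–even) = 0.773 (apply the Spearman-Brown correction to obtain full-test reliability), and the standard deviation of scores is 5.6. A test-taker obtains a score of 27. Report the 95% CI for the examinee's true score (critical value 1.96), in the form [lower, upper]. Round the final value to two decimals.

[23.07, 30.93]

Spearman-Brown: r = 2(0.773) / (1 + 0.773) = 1.546 / 1.773 ≈ 0.872
SEM = 5.600 · √(1 − 0.872) = 5.600 · √0.128 ≈ 5.600 · 0.358 ≈ 2.004
Margin = 1.96 · 2.004 ≈ 3.927
95% CI: 27 ± 3.927 = [23.073, 30.927]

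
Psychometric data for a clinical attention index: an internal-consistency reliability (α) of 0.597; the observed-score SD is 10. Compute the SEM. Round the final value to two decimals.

6.35

SEM = 10.000 × √(1 − 0.597) = 10.000 × √0.403 ≈ 10.000 × 0.635 ≈ 6.348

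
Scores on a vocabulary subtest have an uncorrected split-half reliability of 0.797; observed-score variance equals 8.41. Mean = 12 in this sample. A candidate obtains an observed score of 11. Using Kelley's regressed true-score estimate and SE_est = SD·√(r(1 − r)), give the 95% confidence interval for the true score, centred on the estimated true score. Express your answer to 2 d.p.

σ = 8.41^(1/2) = 2.900
r_full = 2·0.797 / (1 + 0.797) ≈ 0.887
T̂ = 0.887(11) + 0.113(12) ≈ 11.113
SE_est = 2.900·√[r(1 − r)] ≈ 0.918
CI = 11.113 ± 1.96 × 0.918 → [9.314, 12.912]

[9.31, 12.91]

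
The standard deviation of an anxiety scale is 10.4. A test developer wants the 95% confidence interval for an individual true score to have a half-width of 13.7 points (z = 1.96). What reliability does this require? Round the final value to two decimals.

Required SEM = 13.7 / 1.96 ≈ 6.990
r = 1 − (SEM / SD)² = 1 − (6.990 / 10.4)² ≈ 1 − 0.452 ≈ 0.548

0.55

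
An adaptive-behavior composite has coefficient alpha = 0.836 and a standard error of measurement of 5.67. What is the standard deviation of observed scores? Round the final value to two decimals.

14.00

SD = SEM / √(1 − r) = 5.67 / √0.164 ≃ 5.67 / 0.405 ≃ 14.001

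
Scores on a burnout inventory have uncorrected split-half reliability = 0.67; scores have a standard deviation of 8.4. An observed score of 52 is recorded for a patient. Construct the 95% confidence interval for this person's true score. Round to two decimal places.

r_full = 2·0.67 / (1 + 0.67) ≈ 0.802
SEM = 8.400*√(1 − 0.802) ≈ 3.734
Half-width = 1.96*3.734 ≈ 7.319
CI = 52 ± 7.319 → [44.681, 59.319]

[44.68, 59.32]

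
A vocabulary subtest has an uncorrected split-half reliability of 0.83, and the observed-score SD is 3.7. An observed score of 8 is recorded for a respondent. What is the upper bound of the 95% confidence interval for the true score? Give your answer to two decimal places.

10.21

r_full = 2·0.83 / (1 + 0.83) ≈ 0.9071
SEM = 3.7000 × √(1 − 0.9071) = 3.7000 × √0.0929 ≈ 3.7000 × 0.3048 ≈ 1.1277
Half-width = 1.96×1.1277 ≈ 2.2103
Upper limit = 8 + 2.2103 ≈ 10.2103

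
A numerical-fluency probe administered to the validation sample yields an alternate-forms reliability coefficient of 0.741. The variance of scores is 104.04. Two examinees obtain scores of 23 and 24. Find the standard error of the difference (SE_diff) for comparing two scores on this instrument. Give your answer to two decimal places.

SD = √104.04 = 10.2000
The standard error of measurement is 10.2000×√(1 − 0.7410) ≃ 10.2000×0.5089 ≃ 5.1910.
SE_diff = √2 × SEM ≃ 7.3412

7.34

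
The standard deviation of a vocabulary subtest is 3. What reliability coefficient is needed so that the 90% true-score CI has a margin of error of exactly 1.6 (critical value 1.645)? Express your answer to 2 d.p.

SEM needed = half-width / z = 1.6/1.645 ≈ 0.9726
r = 1 − (SEM / SD)² = 1 − (0.9726 / 3)² ≈ 1 − 0.1051 ≈ 0.8949

0.89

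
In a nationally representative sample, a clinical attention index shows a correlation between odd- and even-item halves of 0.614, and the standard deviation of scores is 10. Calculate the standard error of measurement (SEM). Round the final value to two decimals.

r_full = 2·0.614 / (1 + 0.614) ≈ 0.76084
SEM = 10.00000 * √(1 − 0.76084) = 10.00000 * √0.23916 ≈ 10.00000 * 0.48904 ≈ 4.89037

4.89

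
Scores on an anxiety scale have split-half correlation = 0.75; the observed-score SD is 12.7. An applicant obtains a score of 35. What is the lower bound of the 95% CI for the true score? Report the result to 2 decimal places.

Spearman-Brown: r = 2(0.75) / (1 + 0.75) = 1.50000 / 1.75000 ≈ 0.85714
SEM = 12.70000 * √(1 − 0.85714) = 12.70000 * √0.14286 ≈ 12.70000 * 0.37796 ≈ 4.80015
Half-width = 1.96*4.80015 ≈ 9.40829
Lower limit = 35 − 9.40829 ≈ 25.59171

25.59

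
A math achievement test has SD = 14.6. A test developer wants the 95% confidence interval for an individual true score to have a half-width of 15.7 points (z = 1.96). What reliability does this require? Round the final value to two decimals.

SEM needed = half-width / z = 15.7/1.96 ≈ 8.010
r = 1 − (8.010/14.6)² ≈ 1 − 0.301 ≈ 0.699

0.70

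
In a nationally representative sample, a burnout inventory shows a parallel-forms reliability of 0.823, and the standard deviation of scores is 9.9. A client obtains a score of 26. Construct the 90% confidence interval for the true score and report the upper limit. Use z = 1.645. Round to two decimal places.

SEM = 9.90000 · √(1 − 0.82300) = 9.90000 · √0.17700 ≈ 9.90000 · 0.42071 ≈ 4.16507
Half-width = 1.645·4.16507 ≈ 6.85153
Upper limit = 26 + 6.85153 ≈ 32.85153

32.85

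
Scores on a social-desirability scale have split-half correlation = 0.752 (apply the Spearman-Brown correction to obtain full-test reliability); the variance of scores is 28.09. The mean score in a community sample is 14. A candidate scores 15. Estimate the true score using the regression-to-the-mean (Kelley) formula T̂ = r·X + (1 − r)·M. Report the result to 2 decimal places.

14.86

Full-length reliability (Spearman-Brown) = 2(0.752)/(1+0.752) ≈ 0.8584
T̂ = r·X + (1 − r)·M = 0.8584×15 + 0.1416×14 ≈ 12.8767 + 1.9817 ≈ 14.8584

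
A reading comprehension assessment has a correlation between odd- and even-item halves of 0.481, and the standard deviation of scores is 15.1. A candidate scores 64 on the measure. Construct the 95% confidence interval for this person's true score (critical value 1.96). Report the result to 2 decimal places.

[46.48, 81.52]

r_full = 2·0.481 / (1 + 0.481) ≈ 0.650
SEM = 15.100*√(1 − 0.650) ≈ 8.939
Half-width = 1.96*8.939 ≈ 17.520
Interval: (46.480, 81.520)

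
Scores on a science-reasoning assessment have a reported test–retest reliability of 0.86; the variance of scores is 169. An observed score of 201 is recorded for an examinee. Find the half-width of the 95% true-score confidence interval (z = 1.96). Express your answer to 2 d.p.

9.53

SD = √169 = 13.0000
The standard error of measurement is 13.0000·√(1 − 0.8600) ≈ 13.0000·0.3742 ≈ 4.8642.
Margin = 1.96 · 4.8642 ≈ 9.5337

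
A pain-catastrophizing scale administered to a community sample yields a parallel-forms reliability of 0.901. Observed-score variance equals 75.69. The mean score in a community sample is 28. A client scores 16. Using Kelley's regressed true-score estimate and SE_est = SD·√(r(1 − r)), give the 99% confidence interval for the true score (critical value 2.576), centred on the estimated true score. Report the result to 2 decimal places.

SD = √75.69 ≃ 8.70000
T̂ = r·X + (1 − r)·M = 0.90100·16 + 0.09900·28 = 14.41600 + 2.77200 ≃ 17.18800
SE_est = SD · √(r(1 − r)) = 8.70000 · √0.08920 ≃ 8.70000 · 0.29866 ≃ 2.59836
99% CI: 17.18800 ± 6.69337 ≃ (10.49463, 23.88137)

[10.49, 23.88]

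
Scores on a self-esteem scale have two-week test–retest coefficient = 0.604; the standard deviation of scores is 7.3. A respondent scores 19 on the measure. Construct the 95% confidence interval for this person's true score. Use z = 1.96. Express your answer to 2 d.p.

SEM = 7.300 × √(1 − 0.604) = 7.300 × √0.396 ≈ 7.300 × 0.629 ≈ 4.594
Half-width = 1.96×4.594 ≈ 9.004
95% CI: 19 ± 9.004 = [9.996, 28.004]

[10.00, 28.00]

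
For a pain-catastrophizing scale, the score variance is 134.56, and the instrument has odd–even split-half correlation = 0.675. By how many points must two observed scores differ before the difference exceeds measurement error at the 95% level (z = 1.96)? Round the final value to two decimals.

SD = √134.56 ≈ 11.600
Full-length reliability (Spearman-Brown) = 2(0.675)/(1+0.675) ≈ 0.806
SEM = 11.600×√(1 − 0.806) ≈ 5.110
SE_diff = SEM × √2 ≈ 5.110 × 1.414 ≈ 7.226
Minimum reliable difference = 1.96 × SE_diff ≈ 1.96 × 7.226 ≈ 14.163

14.16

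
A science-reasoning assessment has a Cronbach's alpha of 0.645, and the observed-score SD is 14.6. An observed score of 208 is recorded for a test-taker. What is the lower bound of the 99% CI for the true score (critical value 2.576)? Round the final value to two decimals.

SEM = 14.600·√(1 − 0.645) ≈ 8.699
Margin = 2.576 · 8.699 ≈ 22.409
Lower limit = 208 − 22.409 ≈ 185.591

185.59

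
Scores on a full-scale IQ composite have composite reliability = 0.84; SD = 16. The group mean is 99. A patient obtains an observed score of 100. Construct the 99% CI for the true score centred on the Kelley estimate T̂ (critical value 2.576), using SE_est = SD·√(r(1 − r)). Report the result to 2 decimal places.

[84.73, 114.95]

T̂ = r·X + (1 − r)·M = 0.8400*100 + 0.1600*99 = 84.0000 + 15.8400 ≃ 99.8400
SE_est = SD * √(r(1 − r)) = 16.0000 * √0.1344 ≃ 16.0000 * 0.3666 ≃ 5.8657
99% CI: 99.8400 ± 15.1100 ≃ (84.7300, 114.9500)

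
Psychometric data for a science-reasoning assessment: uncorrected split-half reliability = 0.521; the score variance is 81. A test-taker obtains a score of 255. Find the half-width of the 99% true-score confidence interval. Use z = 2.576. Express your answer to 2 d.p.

13.01

σ = 81^(1/2) = 9.000
Full-length reliability (Spearman-Brown) = 2(0.521)/(1+0.521) ≈ 0.685
SEM = 9.000 * √(1 − 0.685) = 9.000 * √0.315 ≈ 9.000 * 0.561 ≈ 5.051
Half-width = 2.576*5.051 ≈ 13.010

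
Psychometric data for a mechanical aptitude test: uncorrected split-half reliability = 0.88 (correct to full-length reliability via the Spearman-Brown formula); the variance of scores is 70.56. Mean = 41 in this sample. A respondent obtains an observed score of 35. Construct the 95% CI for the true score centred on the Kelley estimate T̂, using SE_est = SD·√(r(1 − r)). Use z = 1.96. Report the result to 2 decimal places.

[31.36, 39.41]

σ = 70.56^(1/2) = 8.400
Full-length reliability (Spearman-Brown) = 2(0.88)/(1+0.88) ≃ 0.936
T̂ = r·X + (1 − r)·M = 0.936×35 + 0.064×41 ≃ 32.766 + 2.617 ≃ 35.383
SE_est = SD × √(r(1 − r)) = 8.400 × √0.060 ≃ 8.400 × 0.244 ≃ 2.053
CI = 35.383 ± 1.96 × 2.053 → [31.358, 39.408]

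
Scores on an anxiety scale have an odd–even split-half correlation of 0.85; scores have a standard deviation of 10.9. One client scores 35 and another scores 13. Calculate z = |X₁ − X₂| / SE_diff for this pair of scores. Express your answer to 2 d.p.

5.01

r_full = 2·0.85 / (1 + 0.85) ≈ 0.919
SEM = 10.900 * √(1 − 0.919) = 10.900 * √0.081 ≈ 10.900 * 0.285 ≈ 3.104
Standard error of the difference = 3.104·√2 ≈ 4.389
z = |35 − 13| / 4.389 = 22 / 4.389 ≈ 5.012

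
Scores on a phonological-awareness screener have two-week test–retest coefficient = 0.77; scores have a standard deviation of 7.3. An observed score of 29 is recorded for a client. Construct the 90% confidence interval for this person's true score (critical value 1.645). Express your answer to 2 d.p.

[23.24, 34.76]

SEM = 7.300 × √(1 − 0.770) = 7.300 × √0.230 ≈ 7.300 × 0.480 ≈ 3.501
Half-width = 1.645×3.501 ≈ 5.759
Interval: (23.241, 34.759)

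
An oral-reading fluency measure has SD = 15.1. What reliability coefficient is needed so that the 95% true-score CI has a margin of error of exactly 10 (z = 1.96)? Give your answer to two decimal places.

0.89

Required SEM = 10 / 1.96 ≈ 5.1020
Required reliability = 1 − (SEM/SD)² = 1 − 0.1142 ≈ 0.8858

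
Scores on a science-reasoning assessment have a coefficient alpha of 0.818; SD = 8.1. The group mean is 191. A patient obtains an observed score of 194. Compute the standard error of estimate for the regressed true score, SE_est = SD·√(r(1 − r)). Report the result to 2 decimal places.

SE_est = SD · √(r(1 − r)) = 8.1000 · √0.1489 ≃ 8.1000 · 0.3858 ≃ 3.1253

3.13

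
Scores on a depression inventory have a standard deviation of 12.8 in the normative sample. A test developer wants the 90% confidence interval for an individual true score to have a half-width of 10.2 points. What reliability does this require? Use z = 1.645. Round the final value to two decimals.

0.77

Required SEM = 10.2 / 1.645 ≈ 6.201
r = 1 − (6.201/12.8)² ≈ 1 − 0.235 ≈ 0.765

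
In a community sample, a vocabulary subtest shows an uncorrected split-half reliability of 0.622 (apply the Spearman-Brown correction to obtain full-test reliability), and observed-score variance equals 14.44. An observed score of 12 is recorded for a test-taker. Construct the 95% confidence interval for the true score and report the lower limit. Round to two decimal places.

σ = 14.44^(1/2) = 3.800
Full-length reliability (Spearman-Brown) = 2(0.622)/(1+0.622) ≃ 0.767
SEM = 3.800 × √(1 − 0.767) = 3.800 × √0.233 ≃ 3.800 × 0.483 ≃ 1.834
Margin = 1.96 × 1.834 ≃ 3.596
Lower limit = 12 − 3.596 ≃ 8.404

8.40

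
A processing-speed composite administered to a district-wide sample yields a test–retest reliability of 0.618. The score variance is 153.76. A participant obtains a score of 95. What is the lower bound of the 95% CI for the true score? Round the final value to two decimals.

SD = √153.76 = 12.4000
SEM = 12.4000 × √(1 − 0.6180) = 12.4000 × √0.3820 ≃ 12.4000 × 0.6181 ≃ 7.6640
Half-width = 1.96×7.6640 ≃ 15.0214
Lower bound: 95 − 15.0214 = 79.9786

79.98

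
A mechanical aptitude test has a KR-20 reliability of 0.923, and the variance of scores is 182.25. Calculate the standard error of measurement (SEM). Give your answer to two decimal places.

σ = 182.25^(1/2) = 13.50000
SEM = 13.50000 * √(1 − 0.92300) = 13.50000 * √0.07700 ≈ 13.50000 * 0.27749 ≈ 3.74610

3.75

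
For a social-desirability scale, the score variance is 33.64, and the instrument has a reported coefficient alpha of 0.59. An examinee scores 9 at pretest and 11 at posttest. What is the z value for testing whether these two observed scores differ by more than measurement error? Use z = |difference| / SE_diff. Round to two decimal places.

SD = √33.64 = 5.800
SEM = 5.800 * √(1 − 0.590) = 5.800 * √0.410 ≈ 5.800 * 0.640 ≈ 3.714
SE_diff = SEM * √2 ≈ 3.714 * 1.414 ≈ 5.252
z = 2 / 5.252 ≈ 0.381

0.38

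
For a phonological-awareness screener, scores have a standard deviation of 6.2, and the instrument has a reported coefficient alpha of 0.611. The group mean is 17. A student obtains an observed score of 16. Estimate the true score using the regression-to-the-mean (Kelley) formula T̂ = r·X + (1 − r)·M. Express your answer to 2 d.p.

Estimated true score = 0.611×16 + (1 − 0.611)×17 ≃ 16.389

16.39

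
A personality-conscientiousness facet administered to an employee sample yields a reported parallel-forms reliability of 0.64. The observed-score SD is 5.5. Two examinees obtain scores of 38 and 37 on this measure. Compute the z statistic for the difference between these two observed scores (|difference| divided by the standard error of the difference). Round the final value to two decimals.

0.21

The standard error of measurement is 5.500·√(1 − 0.640) ≈ 5.500·0.600 ≈ 3.300.
Standard error of the difference = 3.300·√2 ≈ 4.667
z = 1 / 4.667 ≈ 0.214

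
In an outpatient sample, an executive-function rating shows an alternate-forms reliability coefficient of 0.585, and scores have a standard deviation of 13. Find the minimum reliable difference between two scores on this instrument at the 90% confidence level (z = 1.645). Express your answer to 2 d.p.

19.48

The standard error of measurement is 13.000×√(1 − 0.585) ≃ 13.000×0.644 ≃ 8.375.
Standard error of the difference = 8.375·√2 ≃ 11.844
Smallest detectable difference = 1.645×11.844 ≃ 19.483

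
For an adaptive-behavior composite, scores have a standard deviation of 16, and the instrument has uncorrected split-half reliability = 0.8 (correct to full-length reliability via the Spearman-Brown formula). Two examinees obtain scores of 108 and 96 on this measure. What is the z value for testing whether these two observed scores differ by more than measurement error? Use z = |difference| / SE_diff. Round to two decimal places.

r_full = 2·0.8 / (1 + 0.8) ≈ 0.889
SEM = 16.000 * √(1 − 0.889) = 16.000 * √0.111 ≈ 16.000 * 0.333 ≈ 5.333
SE_diff = √2 * SEM ≈ 7.542
z = 12 / 7.542 ≈ 1.591

1.59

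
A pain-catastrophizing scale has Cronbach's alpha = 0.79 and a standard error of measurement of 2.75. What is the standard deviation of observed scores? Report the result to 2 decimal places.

6.00

σ = SEM·(1 − r)^(−1/2) ≃ 2.75·2.182 ≃ 6.001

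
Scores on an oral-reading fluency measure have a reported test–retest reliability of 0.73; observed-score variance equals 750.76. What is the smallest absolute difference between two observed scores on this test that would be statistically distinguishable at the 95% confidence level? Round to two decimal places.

39.46

SD = √750.76 ≈ 27.400
The standard error of measurement is 27.400×√(1 − 0.730) ≈ 27.400×0.520 ≈ 14.237.
SE_diff = SEM × √2 ≈ 14.237 × 1.414 ≈ 20.135
Smallest detectable difference = 1.96×20.135 ≈ 39.464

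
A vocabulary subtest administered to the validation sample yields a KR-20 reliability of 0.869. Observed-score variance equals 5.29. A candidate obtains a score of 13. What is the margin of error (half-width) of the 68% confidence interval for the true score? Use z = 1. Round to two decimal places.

SD = √5.29 ≈ 2.3000
SEM = 2.3000 × √(1 − 0.8690) = 2.3000 × √0.1310 ≈ 2.3000 × 0.3619 ≈ 0.8325
Half-width = 1×0.8325 ≈ 0.8325

0.83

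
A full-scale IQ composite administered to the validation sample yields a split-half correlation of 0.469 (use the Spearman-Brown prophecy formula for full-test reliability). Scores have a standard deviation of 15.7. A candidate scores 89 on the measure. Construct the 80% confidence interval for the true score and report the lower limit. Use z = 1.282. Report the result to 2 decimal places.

76.90

Full-length reliability (Spearman-Brown) = 2(0.469)/(1+0.469) ≈ 0.639
The standard error of measurement is 15.700·√(1 − 0.639) ≈ 15.700·0.601 ≈ 9.439.
Margin = 1.282 · 9.439 ≈ 12.101
Lower limit = 89 − 12.101 ≈ 76.899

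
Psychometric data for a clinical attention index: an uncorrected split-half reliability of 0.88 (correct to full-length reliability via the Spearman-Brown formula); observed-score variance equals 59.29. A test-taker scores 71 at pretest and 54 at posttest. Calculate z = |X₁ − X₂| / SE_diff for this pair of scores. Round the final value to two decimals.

6.18

σ = 59.29^(1/2) = 7.7000
Spearman-Brown: r = 2(0.88) / (1 + 0.88) = 1.7600 / 1.8800 ≈ 0.9362
SEM = 7.7000·√(1 − 0.9362) ≈ 1.9454
SE_diff = SEM · √2 ≈ 1.9454 · 1.4142 ≈ 2.7512
z = 17 / 2.7512 ≈ 6.1792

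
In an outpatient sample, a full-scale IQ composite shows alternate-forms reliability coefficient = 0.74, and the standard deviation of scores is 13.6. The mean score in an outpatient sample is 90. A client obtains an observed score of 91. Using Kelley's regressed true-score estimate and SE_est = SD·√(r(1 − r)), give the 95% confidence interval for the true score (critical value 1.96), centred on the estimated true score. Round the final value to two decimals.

Estimated true score = 0.740*91 + (1 − 0.740)*90 ≃ 90.740
SE_est = SD * √(r(1 − r)) = 13.600 * √0.192 ≃ 13.600 * 0.439 ≃ 5.965
95% CI: 90.740 ± 11.692 ≃ (79.048, 102.432)

[79.05, 102.43]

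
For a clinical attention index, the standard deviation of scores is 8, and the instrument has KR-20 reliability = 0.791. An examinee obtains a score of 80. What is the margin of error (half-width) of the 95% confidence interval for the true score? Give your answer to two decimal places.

SEM = 8.00000 · √(1 − 0.79100) = 8.00000 · √0.20900 ≈ 8.00000 · 0.45717 ≈ 3.65732
Half-width = 1.96·3.65732 ≈ 7.16835

7.17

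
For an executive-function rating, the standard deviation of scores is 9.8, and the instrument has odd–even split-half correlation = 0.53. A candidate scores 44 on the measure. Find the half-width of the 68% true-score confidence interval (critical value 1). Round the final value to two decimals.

r_full = 2·0.53 / (1 + 0.53) ≈ 0.693
SEM = 9.800*√(1 − 0.693) ≈ 5.432
Half-width = 1*5.432 ≈ 5.432

5.43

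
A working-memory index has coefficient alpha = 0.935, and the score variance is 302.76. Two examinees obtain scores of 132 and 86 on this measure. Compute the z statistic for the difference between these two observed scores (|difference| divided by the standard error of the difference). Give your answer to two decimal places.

7.33

SD = √302.76 ≈ 17.40000
The standard error of measurement is 17.40000×√(1 − 0.93500) ≈ 17.40000×0.25495 ≈ 4.43615.
SE_diff = SEM × √2 ≈ 4.43615 × 1.41421 ≈ 6.27366
z = |132 − 86| / 6.27366 = 46 / 6.27366 ≈ 7.33224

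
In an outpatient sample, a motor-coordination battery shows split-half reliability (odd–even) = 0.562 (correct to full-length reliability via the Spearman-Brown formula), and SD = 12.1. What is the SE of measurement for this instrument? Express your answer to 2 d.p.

r_full = 2·0.562 / (1 + 0.562) ≈ 0.720
The standard error of measurement is 12.100·√(1 − 0.720) ≈ 12.100·0.530 ≈ 6.407.

6.41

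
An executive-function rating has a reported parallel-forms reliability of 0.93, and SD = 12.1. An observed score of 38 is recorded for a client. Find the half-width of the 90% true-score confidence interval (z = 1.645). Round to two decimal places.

SEM = 12.1000 * √(1 − 0.9300) = 12.1000 * √0.0700 ≈ 12.1000 * 0.2646 ≈ 3.2014
Margin = 1.645 * 3.2014 ≈ 5.2662

5.27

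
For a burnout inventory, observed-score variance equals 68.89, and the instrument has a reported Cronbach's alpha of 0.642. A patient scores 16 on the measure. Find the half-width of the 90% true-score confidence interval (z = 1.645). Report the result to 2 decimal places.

8.17

SD = √68.89 ≈ 8.30000
SEM = 8.30000 · √(1 − 0.64200) = 8.30000 · √0.35800 ≈ 8.30000 · 0.59833 ≈ 4.96615
Half-width = 1.645·4.96615 ≈ 8.16931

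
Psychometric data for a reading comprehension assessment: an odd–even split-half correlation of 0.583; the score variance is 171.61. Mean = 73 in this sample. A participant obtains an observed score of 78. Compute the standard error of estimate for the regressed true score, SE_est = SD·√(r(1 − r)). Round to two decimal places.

5.77

σ = 171.61^(1/2) = 13.10000
r_full = 2·0.583 / (1 + 0.583) ≈ 0.73658
SE_est = SD × √(r(1 − r)) = 13.10000 × √0.19403 ≈ 13.10000 × 0.44049 ≈ 5.77042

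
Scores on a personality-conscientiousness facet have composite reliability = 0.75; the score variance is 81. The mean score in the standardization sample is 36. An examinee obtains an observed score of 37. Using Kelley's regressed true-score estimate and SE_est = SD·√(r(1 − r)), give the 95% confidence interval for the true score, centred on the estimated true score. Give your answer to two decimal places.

σ = 81^(1/2) = 9.000
T̂ = 0.750(37) + 0.250(36) ≃ 36.750
SE_est = SD · √(r(1 − r)) = 9.000 · √0.188 ≃ 9.000 · 0.433 ≃ 3.897
95% CI: 36.750 ± 7.638 ≃ (29.112, 44.388)

[29.11, 44.39]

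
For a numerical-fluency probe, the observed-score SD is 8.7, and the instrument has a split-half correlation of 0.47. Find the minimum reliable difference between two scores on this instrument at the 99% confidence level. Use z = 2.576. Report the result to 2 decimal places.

Spearman-Brown: r = 2(0.47) / (1 + 0.47) = 0.9400 / 1.4700 ≈ 0.6395
SEM = 8.7000 × √(1 − 0.6395) = 8.7000 × √0.3605 ≈ 8.7000 × 0.6005 ≈ 5.2239
SE_diff = SEM × √2 ≈ 5.2239 × 1.4142 ≈ 7.3878
Smallest detectable difference = 2.576×7.3878 ≈ 19.0309

19.03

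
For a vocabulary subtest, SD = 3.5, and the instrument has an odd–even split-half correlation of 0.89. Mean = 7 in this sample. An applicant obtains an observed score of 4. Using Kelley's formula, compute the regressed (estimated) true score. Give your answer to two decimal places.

4.17

Full-length reliability (Spearman-Brown) = 2(0.89)/(1+0.89) ≈ 0.94180
T̂ = 0.94180(4) + 0.05820(7) ≈ 4.17460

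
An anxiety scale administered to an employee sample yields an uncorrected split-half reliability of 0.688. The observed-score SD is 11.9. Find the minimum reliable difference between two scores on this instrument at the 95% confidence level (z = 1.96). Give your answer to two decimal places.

14.18

r_full = 2·0.688 / (1 + 0.688) ≈ 0.815
The standard error of measurement is 11.900*√(1 − 0.815) ≈ 11.900*0.430 ≈ 5.116.
SE_diff = SEM * √2 ≈ 5.116 * 1.414 ≈ 7.235
Minimum reliable difference = 1.96 * SE_diff ≈ 1.96 * 7.235 ≈ 14.181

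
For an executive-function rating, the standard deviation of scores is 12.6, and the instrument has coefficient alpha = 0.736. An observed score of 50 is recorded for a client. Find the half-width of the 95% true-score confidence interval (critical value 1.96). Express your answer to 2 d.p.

The standard error of measurement is 12.6000·√(1 − 0.7360) ≈ 12.6000·0.5138 ≈ 6.4740.
Half-width = 1.96·6.4740 ≈ 12.6890

12.69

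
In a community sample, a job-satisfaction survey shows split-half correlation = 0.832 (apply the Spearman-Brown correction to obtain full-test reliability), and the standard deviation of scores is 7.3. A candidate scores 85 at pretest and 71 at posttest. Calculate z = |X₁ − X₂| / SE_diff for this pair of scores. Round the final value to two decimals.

4.48

Full-length reliability (Spearman-Brown) = 2(0.832)/(1+0.832) ≈ 0.9083
The standard error of measurement is 7.3000×√(1 − 0.9083) ≈ 7.3000×0.3028 ≈ 2.2106.
Standard error of the difference = 2.2106·√2 ≈ 3.1263
z = |85 − 71| / 3.1263 = 14 / 3.1263 ≈ 4.4781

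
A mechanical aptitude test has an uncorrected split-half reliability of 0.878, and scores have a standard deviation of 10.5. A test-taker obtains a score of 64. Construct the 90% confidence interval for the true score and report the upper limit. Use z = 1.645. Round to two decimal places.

68.40

Full-length reliability (Spearman-Brown) = 2(0.878)/(1+0.878) ≈ 0.9350
The standard error of measurement is 10.5000×√(1 − 0.9350) ≈ 10.5000×0.2549 ≈ 2.6762.
1.645 × SEM ≈ 4.4024
Upper limit = 64 + 4.4024 ≈ 68.4024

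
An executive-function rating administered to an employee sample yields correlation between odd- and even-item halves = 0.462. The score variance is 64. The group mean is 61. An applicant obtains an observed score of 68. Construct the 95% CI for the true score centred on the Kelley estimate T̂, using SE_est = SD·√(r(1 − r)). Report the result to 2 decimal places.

SD = √64 ≈ 8.000
r_full = 2·0.462 / (1 + 0.462) ≈ 0.632
Estimated true score = 0.632*68 + (1 − 0.632)*61 ≈ 65.424
SE_est = SD * √(r(1 − r)) = 8.000 * √0.233 ≈ 8.000 * 0.482 ≈ 3.858
95% CI: 65.424 ± 7.562 ≈ (57.862, 72.986)

[57.86, 72.99]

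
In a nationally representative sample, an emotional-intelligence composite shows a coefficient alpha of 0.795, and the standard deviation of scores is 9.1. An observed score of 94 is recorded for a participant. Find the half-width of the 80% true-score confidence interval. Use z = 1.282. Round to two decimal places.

5.28

SEM = 9.100×√(1 − 0.795) ≈ 4.120
1.282 × SEM ≈ 5.282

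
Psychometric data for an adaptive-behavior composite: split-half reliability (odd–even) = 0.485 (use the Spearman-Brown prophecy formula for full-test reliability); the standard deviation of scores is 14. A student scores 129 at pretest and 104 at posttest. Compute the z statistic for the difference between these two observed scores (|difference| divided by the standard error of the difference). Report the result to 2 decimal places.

Spearman-Brown: r = 2(0.485) / (1 + 0.485) = 0.970 / 1.485 ≈ 0.653
SEM = 14.000 × √(1 − 0.653) = 14.000 × √0.347 ≈ 14.000 × 0.589 ≈ 8.245
SE_diff = SEM × √2 ≈ 8.245 × 1.414 ≈ 11.660
z = 25 / 11.660 ≈ 2.144

2.14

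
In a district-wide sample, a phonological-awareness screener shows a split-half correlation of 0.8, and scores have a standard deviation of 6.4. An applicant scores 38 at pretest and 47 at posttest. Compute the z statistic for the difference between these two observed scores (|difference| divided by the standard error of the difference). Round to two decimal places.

Full-length reliability (Spearman-Brown) = 2(0.8)/(1+0.8) ≈ 0.8889
The standard error of measurement is 6.4000×√(1 − 0.8889) ≈ 6.4000×0.3333 ≈ 2.1333.
SE_diff = √2 × SEM ≈ 3.0170
z = |38 − 47| / 3.0170 = 9 / 3.0170 ≈ 2.9831

2.98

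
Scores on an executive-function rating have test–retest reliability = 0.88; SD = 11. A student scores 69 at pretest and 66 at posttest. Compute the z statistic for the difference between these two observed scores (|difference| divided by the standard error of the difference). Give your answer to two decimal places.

0.56

SEM = 11.0000 × √(1 − 0.8800) = 11.0000 × √0.1200 ≃ 11.0000 × 0.3464 ≃ 3.8105
Standard error of the difference = 3.8105·√2 ≃ 5.3889
z = |69 − 66| / 5.3889 = 3 / 5.3889 ≃ 0.5567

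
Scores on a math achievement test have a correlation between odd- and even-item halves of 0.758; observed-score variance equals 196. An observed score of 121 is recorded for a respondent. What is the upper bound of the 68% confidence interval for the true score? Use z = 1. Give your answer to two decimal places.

SD = √196 = 14.0000
Spearman-Brown: r = 2(0.758) / (1 + 0.758) = 1.5160 / 1.7580 ≈ 0.8623
SEM = 14.0000*√(1 − 0.8623) ≈ 5.1943
Margin = 1 * 5.1943 ≈ 5.1943
Upper limit = 121 + 5.1943 ≈ 126.1943

126.19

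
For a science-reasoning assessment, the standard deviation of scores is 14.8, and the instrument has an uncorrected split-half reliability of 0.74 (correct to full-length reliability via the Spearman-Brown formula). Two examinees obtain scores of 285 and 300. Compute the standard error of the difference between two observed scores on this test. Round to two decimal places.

r_full = 2·0.74 / (1 + 0.74) ≈ 0.851
SEM = 14.800 * √(1 − 0.851) = 14.800 * √0.149 ≈ 14.800 * 0.387 ≈ 5.721
Standard error of the difference = 5.721·√2 ≈ 8.091

8.09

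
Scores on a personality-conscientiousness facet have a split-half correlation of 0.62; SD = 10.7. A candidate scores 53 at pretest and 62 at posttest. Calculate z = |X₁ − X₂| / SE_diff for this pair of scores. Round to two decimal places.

r_full = 2·0.62 / (1 + 0.62) ≃ 0.7654
SEM = 10.7000×√(1 − 0.7654) ≃ 5.1822
Standard error of the difference = 5.1822·√2 ≃ 7.3288
z = |53 − 62| / 7.3288 = 9 / 7.3288 ≃ 1.2280

1.23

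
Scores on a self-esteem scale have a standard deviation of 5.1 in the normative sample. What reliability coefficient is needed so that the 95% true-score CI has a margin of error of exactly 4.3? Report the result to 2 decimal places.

0.81

Required SEM = 4.3 / 1.96 ≈ 2.19388
r = 1 − (2.19388/5.1)² ≈ 1 − 0.18505 ≈ 0.81495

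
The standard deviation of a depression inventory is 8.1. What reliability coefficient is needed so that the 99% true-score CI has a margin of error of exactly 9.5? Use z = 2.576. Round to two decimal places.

0.79

SEM needed = half-width / z = 9.5/2.576 ≃ 3.6879
r = 1 − (SEM / SD)² = 1 − (3.6879 / 8.1)² ≃ 1 − 0.2073 ≃ 0.7927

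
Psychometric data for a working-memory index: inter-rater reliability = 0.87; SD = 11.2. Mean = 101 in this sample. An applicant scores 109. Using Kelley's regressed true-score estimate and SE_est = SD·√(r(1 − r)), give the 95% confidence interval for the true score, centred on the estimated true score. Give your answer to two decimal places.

[100.58, 115.34]

T̂ = r·X + (1 − r)·M = 0.870×109 + 0.130×101 = 94.830 + 13.130 ≈ 107.960
SE_est = 11.200·√[r(1 − r)] ≈ 3.767
CI = 107.960 ± 1.96 × 3.767 → [100.577, 115.343]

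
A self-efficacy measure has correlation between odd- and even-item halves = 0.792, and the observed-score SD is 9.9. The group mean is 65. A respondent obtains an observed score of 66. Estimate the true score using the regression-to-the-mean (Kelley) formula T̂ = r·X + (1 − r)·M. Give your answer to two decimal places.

65.88

Spearman-Brown: r = 2(0.792) / (1 + 0.792) = 1.584 / 1.792 ≈ 0.884
T̂ = r·X + (1 − r)·M = 0.884*66 + 0.116*65 ≈ 58.339 + 7.545 ≈ 65.884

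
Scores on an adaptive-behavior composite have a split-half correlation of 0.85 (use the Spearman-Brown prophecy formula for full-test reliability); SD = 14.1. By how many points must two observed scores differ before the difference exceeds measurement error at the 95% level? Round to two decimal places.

r_full = 2·0.85 / (1 + 0.85) ≃ 0.91892
SEM = 14.10000·√(1 − 0.91892) ≃ 4.01494
SE_diff = SEM · √2 ≃ 4.01494 · 1.41421 ≃ 5.67798
Smallest detectable difference = 1.96·5.67798 ≃ 11.12884

11.13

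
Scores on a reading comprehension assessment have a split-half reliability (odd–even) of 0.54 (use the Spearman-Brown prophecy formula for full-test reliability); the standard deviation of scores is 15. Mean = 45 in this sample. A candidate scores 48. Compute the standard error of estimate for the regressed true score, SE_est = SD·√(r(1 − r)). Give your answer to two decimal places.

r_full = 2·0.54 / (1 + 0.54) ≈ 0.7013
SE_est = SD × √(r(1 − r)) = 15.0000 × √0.2095 ≈ 15.0000 × 0.4577 ≈ 6.8653

6.87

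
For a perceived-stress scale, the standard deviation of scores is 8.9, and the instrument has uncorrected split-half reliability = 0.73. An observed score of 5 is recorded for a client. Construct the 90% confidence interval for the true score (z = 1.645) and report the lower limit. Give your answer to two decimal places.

r_full = 2·0.73 / (1 + 0.73) ≈ 0.844
SEM = 8.900 * √(1 − 0.844) = 8.900 * √0.156 ≈ 8.900 * 0.395 ≈ 3.516
Margin = 1.645 * 3.516 ≈ 5.784
Lower bound: 5 − 5.784 = -0.784

-0.78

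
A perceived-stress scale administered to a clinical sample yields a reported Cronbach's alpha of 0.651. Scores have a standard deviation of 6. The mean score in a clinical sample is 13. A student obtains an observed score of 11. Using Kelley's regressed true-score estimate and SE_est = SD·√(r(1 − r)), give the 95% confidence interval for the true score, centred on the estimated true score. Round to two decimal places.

[6.09, 17.30]

Estimated true score = 0.6510×11 + (1 − 0.6510)×13 ≃ 11.6980
SE_est = 6.0000·√[r(1 − r)] ≃ 2.8599
95% CI: 11.6980 ± 5.6055 ≃ (6.0925, 17.3035)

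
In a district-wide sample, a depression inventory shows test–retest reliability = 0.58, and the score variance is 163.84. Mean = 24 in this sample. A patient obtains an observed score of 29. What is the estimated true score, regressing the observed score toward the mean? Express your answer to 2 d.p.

T̂ = r·X + (1 − r)·M = 0.580·29 + 0.420·24 = 16.820 + 10.080 ≈ 26.900

26.90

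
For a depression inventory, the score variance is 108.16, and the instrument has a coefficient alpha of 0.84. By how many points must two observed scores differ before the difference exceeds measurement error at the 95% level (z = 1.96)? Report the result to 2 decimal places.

SD = √108.16 ≈ 10.400
SEM = 10.400 × √(1 − 0.840) = 10.400 × √0.160 ≈ 10.400 × 0.400 ≈ 4.160
SE_diff = SEM × √2 ≈ 4.160 × 1.414 ≈ 5.883
Minimum reliable difference = 1.96 × SE_diff ≈ 1.96 × 5.883 ≈ 11.531

11.53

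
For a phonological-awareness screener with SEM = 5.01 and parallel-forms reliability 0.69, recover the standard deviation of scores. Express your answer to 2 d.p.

SD = 5.01 / √(1 − 0.69) ≈ 8.9982

9.00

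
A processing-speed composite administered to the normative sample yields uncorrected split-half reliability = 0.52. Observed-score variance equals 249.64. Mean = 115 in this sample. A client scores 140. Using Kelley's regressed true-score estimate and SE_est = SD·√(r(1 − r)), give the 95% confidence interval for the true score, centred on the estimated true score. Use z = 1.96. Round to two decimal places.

SD = √249.64 ≈ 15.8000
r_full = 2·0.52 / (1 + 0.52) ≈ 0.6842
Estimated true score = 0.6842×140 + (1 − 0.6842)×115 ≈ 132.1053
SE_est = 15.8000·√[r(1 − r)] ≈ 7.3443
95% CI: 132.1053 ± 14.3948 ≈ (117.7104, 146.5001)

[117.71, 146.50]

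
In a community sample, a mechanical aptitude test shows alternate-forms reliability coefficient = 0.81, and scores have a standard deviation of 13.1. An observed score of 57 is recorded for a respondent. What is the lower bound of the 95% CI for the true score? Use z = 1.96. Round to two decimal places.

The standard error of measurement is 13.1000*√(1 − 0.8100) ≃ 13.1000*0.4359 ≃ 5.7102.
Margin = 1.96 * 5.7102 ≃ 11.1919
Lower bound: 57 − 11.1919 = 45.8081

45.81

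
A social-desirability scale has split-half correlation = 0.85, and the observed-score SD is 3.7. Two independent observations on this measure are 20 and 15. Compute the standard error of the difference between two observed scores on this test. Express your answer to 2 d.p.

Spearman-Brown: r = 2(0.85) / (1 + 0.85) = 1.70000 / 1.85000 ≈ 0.91892
SEM = 3.70000 × √(1 − 0.91892) = 3.70000 × √0.08108 ≈ 3.70000 × 0.28475 ≈ 1.05357
SE_diff = √2 × SEM ≈ 1.48997

1.49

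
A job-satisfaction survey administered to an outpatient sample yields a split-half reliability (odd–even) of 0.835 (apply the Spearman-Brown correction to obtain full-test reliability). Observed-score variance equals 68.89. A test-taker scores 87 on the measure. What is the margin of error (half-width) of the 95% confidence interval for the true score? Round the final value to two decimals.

σ = 68.89^(1/2) = 8.30000
r_full = 2·0.835 / (1 + 0.835) ≃ 0.91008
The standard error of measurement is 8.30000·√(1 − 0.91008) ≃ 8.30000·0.29986 ≃ 2.48887.
Half-width = 1.96·2.48887 ≃ 4.87818

4.88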